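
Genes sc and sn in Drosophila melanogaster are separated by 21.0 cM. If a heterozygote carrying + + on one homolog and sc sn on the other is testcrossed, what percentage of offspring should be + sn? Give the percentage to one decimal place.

10.5%

A map distance of 21.0 cM corresponds to a recombination frequency of 0.210.
The F1 is + + / sc sn, so + sn is a recombinant gamete class with expected frequency r/2 = 0.210/2 = 0.1050.
That is 0.1050 = 10.5% of the progeny.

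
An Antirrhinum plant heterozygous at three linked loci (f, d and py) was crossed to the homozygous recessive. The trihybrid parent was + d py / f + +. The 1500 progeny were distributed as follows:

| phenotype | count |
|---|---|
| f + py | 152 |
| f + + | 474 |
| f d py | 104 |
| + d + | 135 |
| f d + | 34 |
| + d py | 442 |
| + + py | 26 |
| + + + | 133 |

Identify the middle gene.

The two rarest classes, + + py and f d +, are the double crossovers. Comparing them with the parentals, only the d allele has switched, so d is the middle locus and the order is py – d – f.

d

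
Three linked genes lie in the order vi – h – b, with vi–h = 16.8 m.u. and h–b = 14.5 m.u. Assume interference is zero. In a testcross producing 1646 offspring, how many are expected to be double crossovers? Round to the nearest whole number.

Map distances give recombination frequencies of 0.168 and 0.145 for the two intervals.
With no interference, expected double-crossover frequency = 0.168 × 0.145 = 0.02436.
Expected number = 0.02436 × 1646 = 40.10 ≈ 40.

40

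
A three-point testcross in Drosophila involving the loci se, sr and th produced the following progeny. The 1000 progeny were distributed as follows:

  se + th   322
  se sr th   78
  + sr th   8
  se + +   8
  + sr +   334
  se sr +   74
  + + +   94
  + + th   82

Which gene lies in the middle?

th

The two most frequent reciprocal classes, + sr + and se + th, are the parental types, so the F1 was + sr + / se + th.
The two rarest classes, + sr th and se + +, are the double crossovers. Comparing them with the parentals, only the th allele has switched, so th is the middle locus and the order is se – th – sr.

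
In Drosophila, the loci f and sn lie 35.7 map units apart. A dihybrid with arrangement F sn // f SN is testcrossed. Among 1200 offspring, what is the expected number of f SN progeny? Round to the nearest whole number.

386

A map distance of 35.7 map units corresponds to a recombination frequency of 0.357.
The F1 is F sn / f SN, so f SN is a parental gamete class with expected frequency (1 − r)/2 = 0.643/2 = 0.3215.
Expected number = 0.3215 × 1200 = 385.80 ≈ 386.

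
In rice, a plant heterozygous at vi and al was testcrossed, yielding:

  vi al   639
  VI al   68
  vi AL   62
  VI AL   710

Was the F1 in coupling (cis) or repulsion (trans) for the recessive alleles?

The two most frequent classes are VI AL (710) and vi al (639); these are the parental (non-recombinant) types.
So the F1 carried VI AL on one chromosome and vi al on the other — the recessive alleles are on the same chromosome (cis / coupling).

cis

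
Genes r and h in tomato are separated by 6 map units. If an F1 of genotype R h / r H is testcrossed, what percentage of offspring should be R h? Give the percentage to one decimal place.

47.0%

A map distance of 6 map units corresponds to a recombination frequency of 0.060.
The F1 is R h / r H, so R h is a parental gamete class with expected frequency (1 − r)/2 = 0.940/2 = 0.4700.
That is 0.4700 = 47.0% of the progeny.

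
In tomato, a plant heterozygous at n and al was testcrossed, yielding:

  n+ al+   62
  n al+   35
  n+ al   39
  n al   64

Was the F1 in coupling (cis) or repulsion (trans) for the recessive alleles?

cis

The two most frequent classes are n+ al+ (62) and n al (64); these are the parental (non-recombinant) types.
So the F1 carried n+ al+ on one chromosome and n al on the other — the recessive alleles are on the same chromosome (cis / coupling).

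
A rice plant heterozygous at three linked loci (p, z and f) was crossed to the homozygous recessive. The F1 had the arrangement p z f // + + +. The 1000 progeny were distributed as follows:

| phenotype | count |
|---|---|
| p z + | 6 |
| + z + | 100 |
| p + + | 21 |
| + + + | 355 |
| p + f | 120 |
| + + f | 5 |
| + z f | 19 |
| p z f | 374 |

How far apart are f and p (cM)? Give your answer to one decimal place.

The two rarest classes, p z + and + + f, are the double crossovers. Comparing them with the parentals, only the f allele has switched, so f is the middle locus and the order is p – f – z.
Crossovers in the p–f interval produce the single-crossover classes + z f and p + + (19 + 21 = 40) plus the double crossovers (11).
RF(p–f) = (40 + 11) / 1000 = 51/1000 = 0.0510 → 5.1 cM.

5.1 cM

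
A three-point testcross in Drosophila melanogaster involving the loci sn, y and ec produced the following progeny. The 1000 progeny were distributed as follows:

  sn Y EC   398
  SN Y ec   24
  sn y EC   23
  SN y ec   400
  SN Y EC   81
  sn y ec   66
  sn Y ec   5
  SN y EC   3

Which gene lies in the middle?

ec

The two most frequent reciprocal classes, sn Y EC and SN y ec, are the parental types, so the F1 was sn Y EC / SN y ec.
The two rarest classes, sn Y ec and SN y EC, are the double crossovers. Comparing them with the parentals, only the ec allele has switched, so ec is the middle locus and the order is sn – ec – y.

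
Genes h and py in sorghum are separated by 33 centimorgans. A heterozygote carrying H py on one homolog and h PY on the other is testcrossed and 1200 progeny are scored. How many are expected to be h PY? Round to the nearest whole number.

402

A map distance of 33 centimorgans corresponds to a recombination frequency of 0.330.
The F1 is H py / h PY, so h PY is a parental gamete class with expected frequency (1 − r)/2 = 0.670/2 = 0.3350.
Expected number = 0.3350 × 1200 = 402.00 ≈ 402.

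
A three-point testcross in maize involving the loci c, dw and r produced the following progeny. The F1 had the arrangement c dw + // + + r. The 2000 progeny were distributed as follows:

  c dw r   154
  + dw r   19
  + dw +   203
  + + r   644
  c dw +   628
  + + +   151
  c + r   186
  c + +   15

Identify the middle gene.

dw

The two rarest classes, c + + and + dw r, are the double crossovers. Comparing them with the parentals, only the dw allele has switched, so dw is the middle locus and the order is r – dw – c.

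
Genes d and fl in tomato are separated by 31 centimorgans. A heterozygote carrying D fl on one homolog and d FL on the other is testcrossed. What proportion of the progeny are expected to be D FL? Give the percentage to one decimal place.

A map distance of 31 centimorgans corresponds to a recombination frequency of 0.310.
The F1 is D fl / d FL, so D FL is a recombinant gamete class with expected frequency r/2 = 0.310/2 = 0.1550.
That is 0.1550 = 15.5% of the progeny.

15.5%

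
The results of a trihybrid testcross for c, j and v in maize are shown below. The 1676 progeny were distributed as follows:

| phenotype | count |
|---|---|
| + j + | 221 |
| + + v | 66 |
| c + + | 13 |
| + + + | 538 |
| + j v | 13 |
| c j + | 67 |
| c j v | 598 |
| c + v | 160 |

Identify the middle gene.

The two most frequent reciprocal classes, + + + and c j v, are the parental types, so the F1 was + + + / c j v.
The two rarest classes, c + + and + j v, are the double crossovers. Comparing them with the parentals, only the c allele has switched, so c is the middle locus and the order is j – c – v.

c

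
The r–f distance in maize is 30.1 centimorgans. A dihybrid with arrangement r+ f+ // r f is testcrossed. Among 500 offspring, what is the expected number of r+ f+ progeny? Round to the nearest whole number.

A map distance of 30.1 centimorgans corresponds to a recombination frequency of 0.301.
The F1 is r+ f+ / r f, so r+ f+ is a parental gamete class with expected frequency (1 − r)/2 = 0.699/2 = 0.3495.
Expected number = 0.3495 × 500 = 174.75 ≈ 175.

175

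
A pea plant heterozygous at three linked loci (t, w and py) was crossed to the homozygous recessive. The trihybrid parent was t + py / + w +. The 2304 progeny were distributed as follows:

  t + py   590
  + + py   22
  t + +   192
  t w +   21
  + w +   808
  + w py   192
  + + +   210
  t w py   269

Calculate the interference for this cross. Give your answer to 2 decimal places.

0.56

The two rarest classes, + + py and t w +, are the double crossovers. Comparing them with the parentals, only the t allele has switched, so t is the middle locus and the order is py – t – w.
py–t: (384 + 43)/2304 = 0.1853; t–w: (479 + 43)/2304 = 0.2266.
Expected DCO frequency = 0.1853 × 0.2266 ≈ 0.04199; observed = 43/2304 ≈ 0.01866.
Coefficient of coincidence = 0.01866/0.04199 ≈ 0.44; interference = 1 − 0.44 = 0.56.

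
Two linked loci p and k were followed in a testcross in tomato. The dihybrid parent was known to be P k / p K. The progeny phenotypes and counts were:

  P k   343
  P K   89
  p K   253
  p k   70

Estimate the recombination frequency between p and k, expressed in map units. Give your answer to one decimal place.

21.1 map units

The recombinant classes are P K and p k: 89 + 70 = 159.
Recombination frequency = 159/755 = 0.2106 ≈ 21.1%, i.e. 21.1 map units.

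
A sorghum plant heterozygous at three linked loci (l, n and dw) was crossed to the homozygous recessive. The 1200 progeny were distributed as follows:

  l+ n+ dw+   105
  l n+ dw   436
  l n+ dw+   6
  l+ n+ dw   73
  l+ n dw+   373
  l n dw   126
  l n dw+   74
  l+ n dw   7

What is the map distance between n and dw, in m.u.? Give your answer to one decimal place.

20.3 m.u.

The two most frequent reciprocal classes, l n+ dw and l+ n dw+, are the parental types, so the F1 was l n+ dw / l+ n dw+.
The two rarest classes, l n+ dw+ and l+ n dw, are the double crossovers. Comparing them with the parentals, only the dw allele has switched, so dw is the middle locus and the order is n – dw – l.
Crossovers in the n–dw interval produce the single-crossover classes l n dw and l+ n+ dw+ (126 + 105 = 231) plus the double crossovers (13).
RF(n–dw) = (231 + 13) / 1200 = 244/1200 = 0.2033 → 20.3 m.u.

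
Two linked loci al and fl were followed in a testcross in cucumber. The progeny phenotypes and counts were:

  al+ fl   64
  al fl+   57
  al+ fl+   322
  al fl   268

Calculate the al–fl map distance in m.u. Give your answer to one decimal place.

17.0 m.u.

The two most frequent classes, al+ fl+ (322) and al fl (268), are the parental types, so the F1 was al+ fl+ / al fl.
The recombinant classes are al+ fl and al fl+: 64 + 57 = 121.
Recombination frequency = 121/711 = 0.1702 ≈ 17.0%, i.e. 17.0 m.u.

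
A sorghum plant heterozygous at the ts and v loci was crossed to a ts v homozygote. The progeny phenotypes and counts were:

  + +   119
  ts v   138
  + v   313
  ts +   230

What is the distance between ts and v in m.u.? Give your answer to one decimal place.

The two most frequent classes, + v (313) and ts + (230), are the parental types, so the F1 was + v / ts +.
The recombinant classes are + + and ts v: 119 + 138 = 257.
Recombination frequency = 257/800 = 0.3212 ≈ 32.1%, i.e. 32.1 m.u.

32.1 m.u.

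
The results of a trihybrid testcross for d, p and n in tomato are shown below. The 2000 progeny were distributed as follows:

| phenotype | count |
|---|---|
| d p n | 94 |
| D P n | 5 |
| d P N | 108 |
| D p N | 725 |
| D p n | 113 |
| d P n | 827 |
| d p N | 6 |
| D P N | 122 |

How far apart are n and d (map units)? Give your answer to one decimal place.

11.6 map units

The two most frequent reciprocal classes, D p N and d P n, are the parental types, so the F1 was D p N / d P n.
The two rarest classes, d p N and D P n, are the double crossovers. Comparing them with the parentals, only the d allele has switched, so d is the middle locus and the order is p – d – n.
Crossovers in the d–n interval produce the single-crossover classes D p n and d P N (113 + 108 = 221) plus the double crossovers (11).
RF(d–n) = (221 + 11) / 2000 = 232/2000 = 0.1160 → 11.6 map units.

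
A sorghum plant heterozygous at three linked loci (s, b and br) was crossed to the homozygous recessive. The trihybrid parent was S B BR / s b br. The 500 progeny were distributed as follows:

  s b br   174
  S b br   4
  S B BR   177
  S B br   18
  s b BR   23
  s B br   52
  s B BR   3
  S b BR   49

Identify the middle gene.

s

The two rarest classes, s B BR and S b br, are the double crossovers. Comparing them with the parentals, only the s allele has switched, so s is the middle locus and the order is br – s – b.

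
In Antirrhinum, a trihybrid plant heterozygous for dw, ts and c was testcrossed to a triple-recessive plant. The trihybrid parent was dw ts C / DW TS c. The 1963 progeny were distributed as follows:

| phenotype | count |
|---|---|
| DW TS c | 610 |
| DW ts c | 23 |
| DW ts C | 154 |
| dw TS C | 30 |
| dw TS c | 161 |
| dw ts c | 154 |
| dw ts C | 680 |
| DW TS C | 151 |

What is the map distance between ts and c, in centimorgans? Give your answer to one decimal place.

The two rarest classes, dw TS C and DW ts c, are the double crossovers. Comparing them with the parentals, only the ts allele has switched, so ts is the middle locus and the order is dw – ts – c.
Crossovers in the ts–c interval produce the single-crossover classes dw ts c and DW TS C (154 + 151 = 305) plus the double crossovers (53).
RF(ts–c) = (305 + 53) / 1963 = 358/1963 = 0.1824 → 18.2 centimorgans.

18.2 centimorgans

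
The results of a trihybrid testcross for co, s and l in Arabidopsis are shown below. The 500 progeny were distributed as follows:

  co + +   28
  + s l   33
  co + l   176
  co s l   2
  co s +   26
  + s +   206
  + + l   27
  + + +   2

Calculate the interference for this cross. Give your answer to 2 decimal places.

The two most frequent reciprocal classes, co + l and + s +, are the parental types, so the F1 was co + l / + s +.
The two rarest classes, co s l and + + +, are the double crossovers. Comparing them with the parentals, only the s allele has switched, so s is the middle locus and the order is l – s – co.
l–s: (61 + 4)/500 = 0.1300; s–co: (53 + 4)/500 = 0.1140.
Expected DCO frequency = 0.1300 × 0.1140 ≈ 0.01482; observed = 4/500 ≈ 0.00800.
Coefficient of coincidence = 0.00800/0.01482 ≈ 0.54; interference = 1 − 0.54 = 0.46.

0.46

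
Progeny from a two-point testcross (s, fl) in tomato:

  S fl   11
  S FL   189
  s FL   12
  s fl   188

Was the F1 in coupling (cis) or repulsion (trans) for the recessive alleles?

cis

The two most frequent classes are S FL (189) and s fl (188); these are the parental (non-recombinant) types.
So the F1 carried S FL on one chromosome and s fl on the other — the recessive alleles are on the same chromosome (cis / coupling).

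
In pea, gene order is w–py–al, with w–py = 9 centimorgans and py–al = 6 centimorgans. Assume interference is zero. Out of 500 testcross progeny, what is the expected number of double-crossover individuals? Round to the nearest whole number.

Map distances give recombination frequencies of 0.090 and 0.060 for the two intervals.
With no interference, expected double-crossover frequency = 0.090 × 0.060 = 0.00540.
Expected number = 0.00540 × 500 = 2.70 ≈ 3.

3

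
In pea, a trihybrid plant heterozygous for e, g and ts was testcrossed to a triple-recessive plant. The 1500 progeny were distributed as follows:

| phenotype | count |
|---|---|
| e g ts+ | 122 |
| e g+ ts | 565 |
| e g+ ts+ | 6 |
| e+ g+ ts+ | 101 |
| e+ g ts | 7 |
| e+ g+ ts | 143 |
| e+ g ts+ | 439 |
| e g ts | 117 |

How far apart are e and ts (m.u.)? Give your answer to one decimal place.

18.5 m.u.

The two most frequent reciprocal classes, e+ g ts+ and e g+ ts, are the parental types, so the F1 was e+ g ts+ / e g+ ts.
The two rarest classes, e+ g ts and e g+ ts+, are the double crossovers. Comparing them with the parentals, only the ts allele has switched, so ts is the middle locus and the order is g – ts – e.
Crossovers in the ts–e interval produce the single-crossover classes e g ts+ and e+ g+ ts (122 + 143 = 265) plus the double crossovers (13).
RF(ts–e) = (265 + 13) / 1500 = 278/1500 = 0.1853 → 18.5 m.u.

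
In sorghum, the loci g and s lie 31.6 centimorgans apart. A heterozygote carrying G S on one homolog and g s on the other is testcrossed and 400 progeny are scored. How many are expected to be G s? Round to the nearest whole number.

63

A map distance of 31.6 centimorgans corresponds to a recombination frequency of 0.316.
The F1 is G S / g s, so G s is a recombinant gamete class with expected frequency r/2 = 0.316/2 = 0.1580.
Expected number = 0.1580 × 400 = 63.20 ≈ 63.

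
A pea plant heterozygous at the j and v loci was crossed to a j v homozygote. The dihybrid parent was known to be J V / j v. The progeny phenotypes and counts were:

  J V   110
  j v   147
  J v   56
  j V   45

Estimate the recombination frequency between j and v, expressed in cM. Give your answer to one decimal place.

28.2 cM

The recombinant classes are J v and j V: 56 + 45 = 101.
Recombination frequency = 101/358 = 0.2821 ≈ 28.2%, i.e. 28.2 cM.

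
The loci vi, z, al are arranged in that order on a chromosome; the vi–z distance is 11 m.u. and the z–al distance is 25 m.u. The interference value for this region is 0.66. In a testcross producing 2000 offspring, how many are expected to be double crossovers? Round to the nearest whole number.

Map distances give recombination frequencies of 0.110 and 0.250 for the two intervals.
With interference 0.66 (so coincidence = 0.34), expected double-crossover frequency = 0.110 × 0.250 × 0.34 = 0.00935.
Expected number = 0.00935 × 2000 = 18.70 ≈ 19.

19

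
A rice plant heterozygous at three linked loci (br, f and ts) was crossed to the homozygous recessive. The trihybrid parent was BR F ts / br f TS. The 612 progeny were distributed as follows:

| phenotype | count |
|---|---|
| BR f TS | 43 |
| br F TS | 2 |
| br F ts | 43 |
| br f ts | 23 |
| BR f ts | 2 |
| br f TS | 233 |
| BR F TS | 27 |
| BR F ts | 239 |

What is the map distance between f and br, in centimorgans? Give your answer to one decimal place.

14.7 centimorgans

The two rarest classes, BR f ts and br F TS, are the double crossovers. Comparing them with the parentals, only the f allele has switched, so f is the middle locus and the order is ts – f – br.
Crossovers in the f–br interval produce the single-crossover classes br F ts and BR f TS (43 + 43 = 86) plus the double crossovers (4).
RF(f–br) = (86 + 4) / 612 = 90/612 = 0.1471 → 14.7 centimorgans.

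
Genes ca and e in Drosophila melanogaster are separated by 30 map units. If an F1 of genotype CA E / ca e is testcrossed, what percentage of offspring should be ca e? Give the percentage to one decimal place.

A map distance of 30 map units corresponds to a recombination frequency of 0.300.
The F1 is CA E / ca e, so ca e is a parental gamete class with expected frequency (1 − r)/2 = 0.700/2 = 0.3500.
That is 0.3500 = 35.0% of the progeny.

35.0%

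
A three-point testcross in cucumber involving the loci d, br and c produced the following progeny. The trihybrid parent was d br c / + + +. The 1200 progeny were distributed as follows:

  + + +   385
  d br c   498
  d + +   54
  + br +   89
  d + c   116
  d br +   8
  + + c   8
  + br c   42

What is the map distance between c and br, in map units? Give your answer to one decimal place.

18.4 map units

The two rarest classes, d br + and + + c, are the double crossovers. Comparing them with the parentals, only the c allele has switched, so c is the middle locus and the order is br – c – d.
Crossovers in the br–c interval produce the single-crossover classes d + c and + br + (116 + 89 = 205) plus the double crossovers (16).
RF(br–c) = (205 + 16) / 1200 = 221/1200 = 0.1842 → 18.4 map units.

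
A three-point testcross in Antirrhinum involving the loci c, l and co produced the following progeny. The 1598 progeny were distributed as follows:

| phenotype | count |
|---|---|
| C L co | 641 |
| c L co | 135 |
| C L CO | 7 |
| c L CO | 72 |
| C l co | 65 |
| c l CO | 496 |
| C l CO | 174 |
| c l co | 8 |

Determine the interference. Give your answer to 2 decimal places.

0.51

The two most frequent reciprocal classes, c l CO and C L co, are the parental types, so the F1 was c l CO / C L co.
The two rarest classes, c l co and C L CO, are the double crossovers. Comparing them with the parentals, only the co allele has switched, so co is the middle locus and the order is c – co – l.
c–co: (309 + 15)/1598 = 0.2028; co–l: (137 + 15)/1598 = 0.0951.
Expected DCO frequency = 0.2028 × 0.0951 ≈ 0.01929; observed = 15/1598 ≈ 0.00939.
Coefficient of coincidence = 0.00939/0.01929 ≈ 0.49; interference = 1 − 0.49 = 0.51.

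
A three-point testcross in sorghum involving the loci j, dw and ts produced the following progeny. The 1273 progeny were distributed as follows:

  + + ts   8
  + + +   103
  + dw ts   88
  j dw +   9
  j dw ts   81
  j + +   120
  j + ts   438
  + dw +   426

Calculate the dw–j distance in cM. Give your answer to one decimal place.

The two most frequent reciprocal classes, j + ts and + dw +, are the parental types, so the F1 was j + ts / + dw +.
The two rarest classes, + + ts and j dw +, are the double crossovers. Comparing them with the parentals, only the j allele has switched, so j is the middle locus and the order is dw – j – ts.
Crossovers in the dw–j interval produce the single-crossover classes j dw ts and + + + (81 + 103 = 184) plus the double crossovers (17).
RF(dw–j) = (184 + 17) / 1273 = 201/1273 = 0.1579 → 15.8 cM.

15.8 cM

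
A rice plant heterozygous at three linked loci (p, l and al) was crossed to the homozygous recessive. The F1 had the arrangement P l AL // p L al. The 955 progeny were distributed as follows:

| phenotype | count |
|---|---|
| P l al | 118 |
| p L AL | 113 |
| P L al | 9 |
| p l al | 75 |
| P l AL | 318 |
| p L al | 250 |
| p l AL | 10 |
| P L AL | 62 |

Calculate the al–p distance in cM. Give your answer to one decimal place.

The two rarest classes, p l AL and P L al, are the double crossovers. Comparing them with the parentals, only the p allele has switched, so p is the middle locus and the order is al – p – l.
Crossovers in the al–p interval produce the single-crossover classes P l al and p L AL (118 + 113 = 231) plus the double crossovers (19).
RF(al–p) = (231 + 19) / 955 = 250/955 = 0.2618 → 26.2 cM.

26.2 cM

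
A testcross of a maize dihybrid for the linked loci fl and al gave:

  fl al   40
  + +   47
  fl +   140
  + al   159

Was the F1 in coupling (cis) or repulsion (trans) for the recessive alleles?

The two most frequent classes are + al (159) and fl + (140); these are the parental (non-recombinant) types.
So the F1 carried + al on one chromosome and fl + on the other — the recessive alleles are on opposite chromosomes (trans / repulsion).

trans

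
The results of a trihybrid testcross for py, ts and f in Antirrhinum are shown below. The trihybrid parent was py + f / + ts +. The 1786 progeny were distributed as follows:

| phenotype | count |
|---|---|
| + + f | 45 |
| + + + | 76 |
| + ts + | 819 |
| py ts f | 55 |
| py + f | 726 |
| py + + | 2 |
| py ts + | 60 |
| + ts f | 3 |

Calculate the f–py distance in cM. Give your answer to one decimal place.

6.2 cM

The two rarest classes, py + + and + ts f, are the double crossovers. Comparing them with the parentals, only the f allele has switched, so f is the middle locus and the order is ts – f – py.
Crossovers in the f–py interval produce the single-crossover classes + + f and py ts + (45 + 60 = 105) plus the double crossovers (5).
RF(f–py) = (105 + 5) / 1786 = 110/1786 = 0.0616 → 6.2 cM.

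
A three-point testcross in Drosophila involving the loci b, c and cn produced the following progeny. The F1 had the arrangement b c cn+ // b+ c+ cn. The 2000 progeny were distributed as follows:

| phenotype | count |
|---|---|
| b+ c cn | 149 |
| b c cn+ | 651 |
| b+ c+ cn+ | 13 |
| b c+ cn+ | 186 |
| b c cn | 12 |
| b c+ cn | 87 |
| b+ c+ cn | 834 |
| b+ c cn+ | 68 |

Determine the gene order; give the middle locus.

cn

The two rarest classes, b c cn and b+ c+ cn+, are the double crossovers. Comparing them with the parentals, only the cn allele has switched, so cn is the middle locus and the order is b – cn – c.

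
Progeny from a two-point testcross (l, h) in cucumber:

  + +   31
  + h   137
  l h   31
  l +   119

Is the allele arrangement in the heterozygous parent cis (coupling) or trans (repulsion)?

trans

The two most frequent classes are + h (137) and l + (119); these are the parental (non-recombinant) types.
So the F1 carried + h on one chromosome and l + on the other — the recessive alleles are on opposite chromosomes (trans / repulsion).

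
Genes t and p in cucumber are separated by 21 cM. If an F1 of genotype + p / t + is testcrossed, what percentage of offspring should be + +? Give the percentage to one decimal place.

A map distance of 21 cM corresponds to a recombination frequency of 0.210.
The F1 is + p / t +, so + + is a recombinant gamete class with expected frequency r/2 = 0.210/2 = 0.1050.
That is 0.1050 = 10.5% of the progeny.

10.5%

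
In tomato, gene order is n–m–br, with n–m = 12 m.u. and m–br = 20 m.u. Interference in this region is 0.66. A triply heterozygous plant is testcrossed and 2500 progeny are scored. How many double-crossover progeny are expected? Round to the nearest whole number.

Map distances give recombination frequencies of 0.120 and 0.200 for the two intervals.
With interference 0.66 (so coincidence = 0.34), expected double-crossover frequency = 0.120 × 0.200 × 0.34 = 0.00816.
Expected number = 0.00816 × 2500 = 20.40 ≈ 20.

20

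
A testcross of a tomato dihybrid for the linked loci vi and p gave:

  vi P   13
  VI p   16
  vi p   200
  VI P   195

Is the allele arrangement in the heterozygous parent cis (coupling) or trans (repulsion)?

The two most frequent classes are VI P (195) and vi p (200); these are the parental (non-recombinant) types.
So the F1 carried VI P on one chromosome and vi p on the other — the recessive alleles are on the same chromosome (cis / coupling).

cis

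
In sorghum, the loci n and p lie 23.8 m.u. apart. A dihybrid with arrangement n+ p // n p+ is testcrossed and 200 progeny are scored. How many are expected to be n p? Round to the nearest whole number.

24

A map distance of 23.8 m.u. corresponds to a recombination frequency of 0.238.
The F1 is n+ p / n p+, so n p is a recombinant gamete class with expected frequency r/2 = 0.238/2 = 0.1190.
Expected number = 0.1190 × 200 = 23.80 ≈ 24.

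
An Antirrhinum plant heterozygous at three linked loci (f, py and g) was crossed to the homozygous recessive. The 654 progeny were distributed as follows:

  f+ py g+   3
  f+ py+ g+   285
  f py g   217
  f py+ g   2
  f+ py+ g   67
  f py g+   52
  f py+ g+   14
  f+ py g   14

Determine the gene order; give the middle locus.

py

The two most frequent reciprocal classes, f+ py+ g+ and f py g, are the parental types, so the F1 was f+ py+ g+ / f py g.
The two rarest classes, f+ py g+ and f py+ g, are the double crossovers. Comparing them with the parentals, only the py allele has switched, so py is the middle locus and the order is g – py – f.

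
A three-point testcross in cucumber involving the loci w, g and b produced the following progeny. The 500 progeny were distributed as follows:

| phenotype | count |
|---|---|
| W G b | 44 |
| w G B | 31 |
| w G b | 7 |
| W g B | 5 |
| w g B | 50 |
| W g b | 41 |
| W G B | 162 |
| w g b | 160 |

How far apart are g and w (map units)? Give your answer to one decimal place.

The two most frequent reciprocal classes, W G B and w g b, are the parental types, so the F1 was W G B / w g b.
The two rarest classes, W g B and w G b, are the double crossovers. Comparing them with the parentals, only the g allele has switched, so g is the middle locus and the order is b – g – w.
Crossovers in the g–w interval produce the single-crossover classes w G B and W g b (31 + 41 = 72) plus the double crossovers (12).
RF(g–w) = (72 + 12) / 500 = 84/500 = 0.1680 → 16.8 map units.

16.8 map units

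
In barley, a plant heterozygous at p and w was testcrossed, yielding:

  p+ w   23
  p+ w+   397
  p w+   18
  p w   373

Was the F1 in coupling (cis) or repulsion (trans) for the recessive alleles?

cis

The two most frequent classes are p+ w+ (397) and p w (373); these are the parental (non-recombinant) types.
So the F1 carried p+ w+ on one chromosome and p w on the other — the recessive alleles are on the same chromosome (cis / coupling).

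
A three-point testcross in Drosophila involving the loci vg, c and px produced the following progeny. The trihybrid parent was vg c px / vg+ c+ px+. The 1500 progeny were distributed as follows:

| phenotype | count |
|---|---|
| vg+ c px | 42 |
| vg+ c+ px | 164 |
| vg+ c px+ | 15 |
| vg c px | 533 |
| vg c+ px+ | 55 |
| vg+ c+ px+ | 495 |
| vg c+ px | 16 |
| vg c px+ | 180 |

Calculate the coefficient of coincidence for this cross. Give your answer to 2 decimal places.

0.97

The two rarest classes, vg c+ px and vg+ c px+, are the double crossovers. Comparing them with the parentals, only the c allele has switched, so c is the middle locus and the order is px – c – vg.
px–c: (344 + 31)/1500 = 0.2500; c–vg: (97 + 31)/1500 = 0.0853.
Expected DCO frequency = 0.2500 × 0.0853 ≈ 0.02133; observed = 31/1500 ≈ 0.02067.
Coefficient of coincidence = 0.02067/0.02133 ≈ 0.97.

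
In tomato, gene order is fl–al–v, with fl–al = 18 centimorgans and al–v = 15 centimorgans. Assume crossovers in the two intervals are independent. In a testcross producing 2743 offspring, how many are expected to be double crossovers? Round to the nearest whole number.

Map distances give recombination frequencies of 0.180 and 0.150 for the two intervals.
With no interference, expected double-crossover frequency = 0.180 × 0.150 = 0.02700.
Expected number = 0.02700 × 2743 = 74.06 ≈ 74.

74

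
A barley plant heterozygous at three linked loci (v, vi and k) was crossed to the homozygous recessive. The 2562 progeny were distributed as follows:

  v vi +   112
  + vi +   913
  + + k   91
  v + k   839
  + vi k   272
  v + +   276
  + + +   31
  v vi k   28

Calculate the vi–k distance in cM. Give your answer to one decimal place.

The two most frequent reciprocal classes, + vi + and v + k, are the parental types, so the F1 was + vi + / v + k.
The two rarest classes, + + + and v vi k, are the double crossovers. Comparing them with the parentals, only the vi allele has switched, so vi is the middle locus and the order is k – vi – v.
Crossovers in the k–vi interval produce the single-crossover classes + vi k and v + + (272 + 276 = 548) plus the double crossovers (59).
RF(k–vi) = (548 + 59) / 2562 = 607/2562 = 0.2369 → 23.7 cM.

23.7 cM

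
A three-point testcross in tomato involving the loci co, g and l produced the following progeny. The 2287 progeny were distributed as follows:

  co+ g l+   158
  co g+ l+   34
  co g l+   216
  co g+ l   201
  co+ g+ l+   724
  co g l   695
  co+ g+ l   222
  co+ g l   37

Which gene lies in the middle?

co

The two most frequent reciprocal classes, co g l and co+ g+ l+, are the parental types, so the F1 was co g l / co+ g+ l+.
The two rarest classes, co+ g l and co g+ l+, are the double crossovers. Comparing them with the parentals, only the co allele has switched, so co is the middle locus and the order is g – co – l.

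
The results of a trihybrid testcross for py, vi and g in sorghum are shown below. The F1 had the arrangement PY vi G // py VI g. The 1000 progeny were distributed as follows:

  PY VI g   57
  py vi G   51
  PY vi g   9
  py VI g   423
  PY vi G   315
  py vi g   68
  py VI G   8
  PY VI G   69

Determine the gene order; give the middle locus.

g

The two rarest classes, PY vi g and py VI G, are the double crossovers. Comparing them with the parentals, only the g allele has switched, so g is the middle locus and the order is vi – g – py.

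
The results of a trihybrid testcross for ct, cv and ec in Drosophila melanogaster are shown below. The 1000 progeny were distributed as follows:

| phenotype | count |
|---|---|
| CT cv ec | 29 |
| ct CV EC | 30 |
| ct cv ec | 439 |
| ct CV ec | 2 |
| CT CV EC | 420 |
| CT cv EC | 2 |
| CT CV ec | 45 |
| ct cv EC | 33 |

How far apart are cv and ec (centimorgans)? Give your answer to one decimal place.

The two most frequent reciprocal classes, ct cv ec and CT CV EC, are the parental types, so the F1 was ct cv ec / CT CV EC.
The two rarest classes, ct CV ec and CT cv EC, are the double crossovers. Comparing them with the parentals, only the cv allele has switched, so cv is the middle locus and the order is ct – cv – ec.
Crossovers in the cv–ec interval produce the single-crossover classes ct cv EC and CT CV ec (33 + 45 = 78) plus the double crossovers (4).
RF(cv–ec) = (78 + 4) / 1000 = 82/1000 = 0.0820 → 8.2 centimorgans.

8.2 centimorgans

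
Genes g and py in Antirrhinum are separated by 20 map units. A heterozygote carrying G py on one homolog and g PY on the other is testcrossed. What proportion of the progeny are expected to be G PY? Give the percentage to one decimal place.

10.0%

A map distance of 20 map units corresponds to a recombination frequency of 0.200.
The F1 is G py / g PY, so G PY is a recombinant gamete class with expected frequency r/2 = 0.200/2 = 0.1000.
That is 0.1000 = 10.0% of the progeny.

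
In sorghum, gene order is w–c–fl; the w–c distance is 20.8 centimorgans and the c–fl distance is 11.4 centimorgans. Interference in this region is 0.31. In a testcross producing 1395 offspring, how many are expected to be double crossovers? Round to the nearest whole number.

Map distances give recombination frequencies of 0.208 and 0.114 for the two intervals.
With interference 0.31 (so coincidence = 0.69), expected double-crossover frequency = 0.208 × 0.114 × 0.69 = 0.01636.
Expected number = 0.01636 × 1395 = 22.82 ≈ 23.

23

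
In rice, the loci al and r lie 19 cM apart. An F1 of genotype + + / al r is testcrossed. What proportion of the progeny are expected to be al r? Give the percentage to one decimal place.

A map distance of 19 cM corresponds to a recombination frequency of 0.190.
The F1 is + + / al r, so al r is a parental gamete class with expected frequency (1 − r)/2 = 0.810/2 = 0.4050.
That is 0.4050 = 40.5% of the progeny.

40.5%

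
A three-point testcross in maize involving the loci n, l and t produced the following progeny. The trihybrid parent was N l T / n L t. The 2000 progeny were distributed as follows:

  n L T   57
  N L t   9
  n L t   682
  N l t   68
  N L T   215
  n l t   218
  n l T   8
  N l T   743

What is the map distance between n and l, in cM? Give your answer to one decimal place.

22.5 cM

The two rarest classes, n l T and N L t, are the double crossovers. Comparing them with the parentals, only the n allele has switched, so n is the middle locus and the order is l – n – t.
Crossovers in the l–n interval produce the single-crossover classes N L T and n l t (215 + 218 = 433) plus the double crossovers (17).
RF(l–n) = (433 + 17) / 2000 = 450/2000 = 0.2250 → 22.5 cM.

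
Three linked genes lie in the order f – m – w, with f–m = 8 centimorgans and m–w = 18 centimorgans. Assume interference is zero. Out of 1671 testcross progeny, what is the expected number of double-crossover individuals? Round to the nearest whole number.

24

Map distances give recombination frequencies of 0.080 and 0.180 for the two intervals.
With no interference, expected double-crossover frequency = 0.080 × 0.180 = 0.01440.
Expected number = 0.01440 × 1671 = 24.06 ≈ 24.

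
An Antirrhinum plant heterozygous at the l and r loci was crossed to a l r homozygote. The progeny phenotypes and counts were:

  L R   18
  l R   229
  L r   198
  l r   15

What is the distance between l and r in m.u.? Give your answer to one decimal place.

The two most frequent classes, L r (198) and l R (229), are the parental types, so the F1 was L r / l R.
The recombinant classes are L R and l r: 18 + 15 = 33.
Recombination frequency = 33/460 = 0.0717 ≈ 7.2%, i.e. 7.2 m.u.

7.2 m.u.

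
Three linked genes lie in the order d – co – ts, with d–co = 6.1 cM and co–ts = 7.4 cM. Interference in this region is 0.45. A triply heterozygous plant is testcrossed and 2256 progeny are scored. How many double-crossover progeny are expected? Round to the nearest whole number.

Map distances give recombination frequencies of 0.061 and 0.074 for the two intervals.
With interference 0.45 (so coincidence = 0.55), expected double-crossover frequency = 0.061 × 0.074 × 0.55 = 0.00248.
Expected number = 0.00248 × 2256 = 5.60 ≈ 6.

6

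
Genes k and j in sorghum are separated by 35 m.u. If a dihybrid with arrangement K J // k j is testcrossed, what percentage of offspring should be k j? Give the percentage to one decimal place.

32.5%

A map distance of 35 m.u. corresponds to a recombination frequency of 0.350.
The F1 is K J / k j, so k j is a parental gamete class with expected frequency (1 − r)/2 = 0.650/2 = 0.3250.
That is 0.3250 = 32.5% of the progeny.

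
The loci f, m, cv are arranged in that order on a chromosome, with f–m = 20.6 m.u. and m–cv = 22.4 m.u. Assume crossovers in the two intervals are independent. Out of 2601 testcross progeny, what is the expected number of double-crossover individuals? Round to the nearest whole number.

120

Map distances give recombination frequencies of 0.206 and 0.224 for the two intervals.
With no interference, expected double-crossover frequency = 0.206 × 0.224 = 0.04614.
Expected number = 0.04614 × 2601 = 120.02 ≈ 120.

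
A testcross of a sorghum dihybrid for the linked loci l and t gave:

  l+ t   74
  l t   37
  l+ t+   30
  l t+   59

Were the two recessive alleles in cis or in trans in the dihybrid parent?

The two most frequent classes are l+ t (74) and l t+ (59); these are the parental (non-recombinant) types.
So the F1 carried l+ t on one chromosome and l t+ on the other — the recessive alleles are on opposite chromosomes (trans / repulsion).

trans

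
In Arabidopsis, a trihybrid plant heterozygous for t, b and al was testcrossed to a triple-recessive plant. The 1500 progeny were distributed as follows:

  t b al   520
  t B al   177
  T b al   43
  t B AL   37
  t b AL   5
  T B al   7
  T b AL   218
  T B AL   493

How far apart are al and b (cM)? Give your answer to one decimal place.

27.1 cM

The two most frequent reciprocal classes, T B AL and t b al, are the parental types, so the F1 was T B AL / t b al.
The two rarest classes, T B al and t b AL, are the double crossovers. Comparing them with the parentals, only the al allele has switched, so al is the middle locus and the order is t – al – b.
Crossovers in the al–b interval produce the single-crossover classes T b AL and t B al (218 + 177 = 395) plus the double crossovers (12).
RF(al–b) = (395 + 12) / 1500 = 407/1500 = 0.2713 → 27.1 cM.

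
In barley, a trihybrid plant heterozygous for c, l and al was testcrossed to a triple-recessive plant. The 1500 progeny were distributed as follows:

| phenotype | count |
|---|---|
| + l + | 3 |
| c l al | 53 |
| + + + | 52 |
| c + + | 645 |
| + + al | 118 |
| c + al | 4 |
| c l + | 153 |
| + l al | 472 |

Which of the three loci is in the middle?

The two most frequent reciprocal classes, + l al and c + +, are the parental types, so the F1 was + l al / c + +.
The two rarest classes, + l + and c + al, are the double crossovers. Comparing them with the parentals, only the al allele has switched, so al is the middle locus and the order is c – al – l.

al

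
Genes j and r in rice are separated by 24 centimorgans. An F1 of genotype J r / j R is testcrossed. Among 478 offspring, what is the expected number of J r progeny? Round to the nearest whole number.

A map distance of 24 centimorgans corresponds to a recombination frequency of 0.240.
The F1 is J r / j R, so J r is a parental gamete class with expected frequency (1 − r)/2 = 0.760/2 = 0.3800.
Expected number = 0.3800 × 478 = 181.64 ≈ 182.

182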